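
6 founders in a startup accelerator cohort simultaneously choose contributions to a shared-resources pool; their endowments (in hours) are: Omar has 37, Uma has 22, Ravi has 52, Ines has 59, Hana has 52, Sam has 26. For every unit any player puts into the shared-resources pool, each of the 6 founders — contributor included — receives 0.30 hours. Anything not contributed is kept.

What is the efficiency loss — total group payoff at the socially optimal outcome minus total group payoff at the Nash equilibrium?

The private return per contributed unit is 0.30 < 1 for everyone, so the Nash equilibrium is zero contribution and the group total is Σ E_j = 37 + 22 + 52 + 59 + 52 + 26 = 248.
Each contributed unit returns 1.800 to the group, so the social optimum is full contribution by everyone: group total = 1.800 × 248 = 446.40.
Efficiency loss = (1.800 − 1) × 248 = 198.40.

198.40 hours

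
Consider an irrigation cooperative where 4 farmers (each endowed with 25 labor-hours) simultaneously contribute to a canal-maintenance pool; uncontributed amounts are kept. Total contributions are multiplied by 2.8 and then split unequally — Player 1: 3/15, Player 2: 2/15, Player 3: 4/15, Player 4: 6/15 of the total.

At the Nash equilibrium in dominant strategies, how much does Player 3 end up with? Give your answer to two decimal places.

Each unit j contributes comes back to j as 2.8 × (j's share), so j prefers to contribute only if that share exceeds 1/2.8 = 0.3571; otherwise keeping the unit dominates.
Only Player 4 (6/15) clears that bar, contributing 25; the remaining 3 contribute 0. Total contributed: 25.
Player 3 keeps 25 and receives 2.8 × 25 × 4/15 = 18.67 from the canal-maintenance pool, for a payoff of 43.67.

43.67 labor-hours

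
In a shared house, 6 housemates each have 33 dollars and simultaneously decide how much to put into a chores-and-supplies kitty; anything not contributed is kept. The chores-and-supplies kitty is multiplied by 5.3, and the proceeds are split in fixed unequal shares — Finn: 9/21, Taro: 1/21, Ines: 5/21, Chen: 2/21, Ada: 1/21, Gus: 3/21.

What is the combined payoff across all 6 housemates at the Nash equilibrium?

481.80 dollars

For player j, contributing a unit is worthwhile iff 5.3 × (j's share) ≥ 1, i.e. iff j's share is at least 0.1887.
The shares above 0.1887 belong to Finn and Ines, contributing 33 each; the remaining 4 contribute 0. Total contributed: 66.
The chores-and-supplies kitty pays out 5.3 × 66 = 349.80 in total (split across the unequal shares, but the aggregate is all that matters for the group sum).
The 4 free-riders keep 33 each, adding 132. Group total = 132 + 349.80 = 481.80.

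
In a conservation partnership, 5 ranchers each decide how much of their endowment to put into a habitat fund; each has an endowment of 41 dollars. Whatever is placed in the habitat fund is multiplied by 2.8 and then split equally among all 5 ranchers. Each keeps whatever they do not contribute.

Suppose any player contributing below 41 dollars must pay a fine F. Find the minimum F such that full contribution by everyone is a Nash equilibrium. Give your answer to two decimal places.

Given the others contribute fully, the best deviation is to contribute 0 (any partial contribution still incurs the fine and gives up units whose private return 0.5600 is below 1).
Deviating from 41 to 0 saves 41 dollars but forfeits the deviator's share of the drop in the habitat fund: 2.8/5 × 41 = 22.96.
So the deviation gain is 41 − 22.96 = 18.04, and the fine must be at least 18.04 dollars to wipe it out.

18.04 dollars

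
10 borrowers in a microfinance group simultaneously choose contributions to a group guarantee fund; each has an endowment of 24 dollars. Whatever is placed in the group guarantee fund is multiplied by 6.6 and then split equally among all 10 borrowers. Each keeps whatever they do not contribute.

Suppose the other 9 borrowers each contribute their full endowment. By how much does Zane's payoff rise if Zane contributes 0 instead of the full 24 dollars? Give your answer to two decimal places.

Switching from a contribution of 24 to 0 lets Zane keep an extra 24 dollars, but lowers the group guarantee fund by 24, which costs Zane their own share of that drop: 6.6/10 × 24 = 15.84.
Net gain = 24 − 15.84 = 8.16. The private return per contributed unit (0.6600) is below 1, so free-riding is indeed the best response regardless of what the others do.

8.16 dollars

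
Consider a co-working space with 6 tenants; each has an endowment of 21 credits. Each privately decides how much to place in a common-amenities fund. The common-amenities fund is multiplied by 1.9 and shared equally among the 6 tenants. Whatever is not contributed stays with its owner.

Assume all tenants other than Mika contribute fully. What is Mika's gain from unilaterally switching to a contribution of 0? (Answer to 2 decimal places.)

Switching from a contribution of 21 to 0 lets Mika keep an extra 21 credits, but lowers the common-amenities fund by 21, which costs Mika their own share of that drop: 1.9/6 × 21 = 6.65.
Net gain = 21 − 6.65 = 14.35. The private return per contributed unit (0.3167) is below 1, so free-riding is indeed the best response regardless of what the others do.

14.35 credits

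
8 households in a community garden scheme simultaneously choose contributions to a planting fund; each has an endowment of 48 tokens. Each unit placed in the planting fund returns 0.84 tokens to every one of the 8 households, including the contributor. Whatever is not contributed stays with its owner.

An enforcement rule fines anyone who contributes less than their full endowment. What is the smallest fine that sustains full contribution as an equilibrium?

Given the others contribute fully, the best deviation is to contribute 0 (any partial contribution still incurs the fine and gives up units whose private return 0.84 is below 1).
Deviating from 48 to 0 saves 48 tokens but forfeits the deviator's share of the drop in the planting fund: 0.84 × 48 = 40.32.
So the deviation gain is 48 − 40.32 = 7.68, and the fine must be at least 7.68 tokens to wipe it out.

7.68 tokens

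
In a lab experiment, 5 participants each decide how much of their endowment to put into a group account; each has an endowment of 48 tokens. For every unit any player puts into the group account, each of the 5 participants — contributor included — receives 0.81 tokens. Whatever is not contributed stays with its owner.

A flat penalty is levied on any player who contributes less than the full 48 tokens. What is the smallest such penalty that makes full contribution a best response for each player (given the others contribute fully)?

Given the others contribute fully, the best deviation is to contribute 0 (any partial contribution still incurs the fine and gives up units whose private return 0.81 is below 1).
Deviating from 48 to 0 saves 48 tokens but forfeits the deviator's share of the drop in the group account: 0.81 × 48 = 38.88.
So the deviation gain is 48 − 38.88 = 9.12, and the fine must be at least 9.12 tokens to wipe it out.

9.12 tokens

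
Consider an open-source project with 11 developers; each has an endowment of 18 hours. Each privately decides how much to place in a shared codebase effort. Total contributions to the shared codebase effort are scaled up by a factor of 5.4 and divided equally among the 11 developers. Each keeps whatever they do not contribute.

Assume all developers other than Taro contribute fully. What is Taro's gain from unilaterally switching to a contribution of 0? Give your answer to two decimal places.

Switching from a contribution of 18 to 0 lets Taro keep an extra 18 hours, but lowers the shared codebase effort by 18, which costs Taro their own share of that drop: 5.4/11 × 18 = 8.84.
Net gain = 18 − 8.84 = 9.16. The private return per contributed unit (0.4909) is below 1, so free-riding is indeed the best response regardless of what the others do.

9.16 hours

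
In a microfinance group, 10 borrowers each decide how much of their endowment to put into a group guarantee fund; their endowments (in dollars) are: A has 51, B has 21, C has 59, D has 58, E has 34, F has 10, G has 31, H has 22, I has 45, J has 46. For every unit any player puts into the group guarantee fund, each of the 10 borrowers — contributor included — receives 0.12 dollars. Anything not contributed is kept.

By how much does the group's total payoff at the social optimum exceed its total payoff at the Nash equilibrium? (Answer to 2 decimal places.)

The private return per contributed unit is 0.12 < 1 for everyone, so the Nash equilibrium is zero contribution and the group total is Σ E_j = 51 + 21 + 59 + 58 + 34 + 10 + 31 + 22 + 45 + 46 = 377.
Each contributed unit returns 1.200 to the group, so the social optimum is full contribution by everyone: group total = 1.200 × 377 = 452.40.
Efficiency loss = (1.200 − 1) × 377 = 75.40.

75.40 dollars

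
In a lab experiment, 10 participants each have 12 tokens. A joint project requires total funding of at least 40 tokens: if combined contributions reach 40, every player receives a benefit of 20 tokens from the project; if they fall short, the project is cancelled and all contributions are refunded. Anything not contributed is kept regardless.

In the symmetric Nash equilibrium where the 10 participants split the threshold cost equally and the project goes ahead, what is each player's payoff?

Equal share of the threshold: 40/10 = 4.
At this profile no one gains by cutting their contribution: any cut drops the total below 40, the project is cancelled, contributions are refunded, and the deviator ends with 12, which is less than 12 − 4 + 20 = 28. Contributing more than 4 just wastes the excess. So contributing exactly 4 is a best response.
Each player's payoff: 12 − 4 + 20 = 28.

28 tokens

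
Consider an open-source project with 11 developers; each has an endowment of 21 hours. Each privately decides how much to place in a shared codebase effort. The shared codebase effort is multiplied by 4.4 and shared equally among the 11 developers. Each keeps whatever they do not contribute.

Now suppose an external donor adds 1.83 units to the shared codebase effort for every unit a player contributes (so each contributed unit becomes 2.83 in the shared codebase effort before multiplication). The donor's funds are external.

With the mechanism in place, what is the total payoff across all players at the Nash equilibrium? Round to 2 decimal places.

The effective private return per unit is now 4.4 × 2.83 / 11 = 1.1320 > 1, so every player's dominant strategy flips to full contribution.
So the Nash equilibrium is full contribution by all 11; the group earns 4.4 × 2.83 × 231 = 2876.41.

2876.41 hours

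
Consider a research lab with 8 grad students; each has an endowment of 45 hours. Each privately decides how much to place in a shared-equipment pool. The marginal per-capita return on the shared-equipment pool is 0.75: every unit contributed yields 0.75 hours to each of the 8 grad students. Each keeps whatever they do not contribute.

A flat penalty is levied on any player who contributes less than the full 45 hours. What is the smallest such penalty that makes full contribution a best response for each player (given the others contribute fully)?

11.25 hours

Given the others contribute fully, the best deviation is to contribute 0 (any partial contribution still incurs the fine and gives up units whose private return 0.75 is below 1).
Deviating from 45 to 0 saves 45 hours but forfeits the deviator's share of the drop in the shared-equipment pool: 0.75 × 45 = 33.75.
So the deviation gain is 45 − 33.75 = 11.25, and the fine must be at least 11.25 hours to wipe it out.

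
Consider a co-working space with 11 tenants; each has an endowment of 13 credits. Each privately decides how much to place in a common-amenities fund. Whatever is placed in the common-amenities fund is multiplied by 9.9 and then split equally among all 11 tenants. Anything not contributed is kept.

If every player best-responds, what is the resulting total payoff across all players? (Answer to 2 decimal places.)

Each contributed unit returns 9.9/11 = 0.9000 to its contributor — below 1 — so contributing 0 is dominant for every player. At the Nash equilibrium everyone keeps their 13, and the group total is 11 × 13 = 143.

143.00 credits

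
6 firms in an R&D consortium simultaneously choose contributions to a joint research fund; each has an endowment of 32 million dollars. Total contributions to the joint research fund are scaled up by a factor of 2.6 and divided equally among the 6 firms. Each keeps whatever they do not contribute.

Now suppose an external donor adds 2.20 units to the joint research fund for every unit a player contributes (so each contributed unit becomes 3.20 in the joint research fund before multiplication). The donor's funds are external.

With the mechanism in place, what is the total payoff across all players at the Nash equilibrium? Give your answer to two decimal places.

1597.44 million dollars

Under the mechanism each unit contributed yields 2.6 × 3.20 / 6 = 1.3867 back to its contributor per unit of net cost, which exceeds 1, making full contribution the dominant choice for everyone.
So the Nash equilibrium is full contribution by all 6; the group earns 2.6 × 3.20 × 192 = 1597.44.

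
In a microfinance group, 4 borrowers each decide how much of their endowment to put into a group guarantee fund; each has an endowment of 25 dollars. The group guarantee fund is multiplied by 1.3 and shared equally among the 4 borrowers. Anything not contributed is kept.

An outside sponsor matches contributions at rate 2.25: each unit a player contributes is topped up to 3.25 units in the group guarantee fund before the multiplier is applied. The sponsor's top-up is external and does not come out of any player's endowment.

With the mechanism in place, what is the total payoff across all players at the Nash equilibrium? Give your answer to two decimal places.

422.50 dollars

Under the mechanism each unit contributed yields 1.3 × 3.25 / 4 = 1.0563 back to its contributor per unit of net cost, which exceeds 1, making full contribution the dominant choice for everyone.
So the Nash equilibrium is full contribution by all 4; the group earns 1.3 × 3.25 × 100 = 422.50.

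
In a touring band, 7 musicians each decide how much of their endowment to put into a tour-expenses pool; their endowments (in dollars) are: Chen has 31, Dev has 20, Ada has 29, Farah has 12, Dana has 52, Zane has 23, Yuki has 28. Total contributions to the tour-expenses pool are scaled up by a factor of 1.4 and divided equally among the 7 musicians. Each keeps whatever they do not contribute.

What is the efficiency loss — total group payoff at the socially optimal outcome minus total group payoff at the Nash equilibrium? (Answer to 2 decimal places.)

The private return per contributed unit is 1.4/7 = 0.2000 < 1 for every player regardless of endowment, so the Nash equilibrium is zero contribution and the group total is Σ E_j = 31 + 20 + 29 + 12 + 52 + 23 + 28 = 195.
Each contributed unit returns 1.400 to the group, so the social optimum is full contribution by everyone: group total = 1.400 × 195 = 273.00.
Efficiency loss = (1.400 − 1) × 195 = 78.00.

78.00 dollars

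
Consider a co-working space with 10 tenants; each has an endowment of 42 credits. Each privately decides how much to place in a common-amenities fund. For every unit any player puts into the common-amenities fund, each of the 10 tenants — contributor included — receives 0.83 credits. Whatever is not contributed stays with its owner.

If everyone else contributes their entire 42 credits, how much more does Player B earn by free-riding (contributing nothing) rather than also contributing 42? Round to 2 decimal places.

Switching from a contribution of 42 to 0 lets Player B keep an extra 42 credits, but lowers the common-amenities fund by 42, which costs Player B their own share of that drop: 0.83 × 42 = 34.86.
Net gain = 42 − 34.86 = 7.14. The private return per contributed unit (0.83) is below 1, so free-riding is indeed the best response regardless of what the others do.

7.14 credits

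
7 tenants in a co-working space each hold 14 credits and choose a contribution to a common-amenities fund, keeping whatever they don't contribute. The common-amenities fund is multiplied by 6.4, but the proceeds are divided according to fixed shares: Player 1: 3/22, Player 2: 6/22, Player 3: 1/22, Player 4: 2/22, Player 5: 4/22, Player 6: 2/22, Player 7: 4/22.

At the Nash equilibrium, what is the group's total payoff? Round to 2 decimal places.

324.80 credits

For player j, contributing a unit is worthwhile iff 6.4 × (j's share) ≥ 1, i.e. iff j's share is at least 0.1563.
The shares above 0.1563 belong to Player 2, Player 5 and Player 7, contributing 14 each; the remaining 4 contribute 0. Total contributed: 42.
The common-amenities fund pays out 6.4 × 42 = 268.80 in total (split across the unequal shares, but the aggregate is all that matters for the group sum).
The 4 free-riders keep 14 each, adding 56. Group total = 56 + 268.80 = 324.80.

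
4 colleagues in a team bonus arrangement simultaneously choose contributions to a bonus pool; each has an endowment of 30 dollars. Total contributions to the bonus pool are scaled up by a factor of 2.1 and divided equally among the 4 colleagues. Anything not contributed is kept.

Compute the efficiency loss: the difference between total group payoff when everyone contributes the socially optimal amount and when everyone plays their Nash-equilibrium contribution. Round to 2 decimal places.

132.00 dollars

Each contributed unit returns 2.1/4 = 0.5250 to its contributor — below 1 — so contributing 0 is dominant for every player. At the Nash equilibrium everyone keeps their 30, and the group total is 4 × 30 = 120.
Each contributed unit returns 2.100 to the group as a whole (0.5250 to each of 4 players), which exceeds 1, so the social optimum is full contribution: group total = 2.100 × 120 = 252.00.
Efficiency loss = 252.00 − 120 = 132.00.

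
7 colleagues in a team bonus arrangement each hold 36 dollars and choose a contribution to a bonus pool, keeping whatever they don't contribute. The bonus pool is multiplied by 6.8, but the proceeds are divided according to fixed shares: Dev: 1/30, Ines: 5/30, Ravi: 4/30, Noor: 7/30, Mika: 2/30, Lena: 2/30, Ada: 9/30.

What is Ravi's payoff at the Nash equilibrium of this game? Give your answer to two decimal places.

133.92 dollars

Each unit j contributes comes back to j as 6.8 × (j's share), so j prefers to contribute only if that share exceeds 1/6.8 = 0.1471; otherwise keeping the unit dominates.
Ines, Noor and Ada clear that bar, contributing 36 each; the remaining 4 contribute 0. Total contributed: 108.
Ravi keeps 36 and receives 6.8 × 108 × 4/30 = 97.92 from the bonus pool, for a payoff of 133.92.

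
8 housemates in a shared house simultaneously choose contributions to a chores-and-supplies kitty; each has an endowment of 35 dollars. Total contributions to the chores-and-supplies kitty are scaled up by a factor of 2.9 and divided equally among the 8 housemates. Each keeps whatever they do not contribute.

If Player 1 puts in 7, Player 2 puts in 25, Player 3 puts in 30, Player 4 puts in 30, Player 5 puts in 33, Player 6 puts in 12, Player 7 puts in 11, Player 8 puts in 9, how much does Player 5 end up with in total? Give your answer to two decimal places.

Total contributed: 7 + 25 + 30 + 30 + 33 + 12 + 11 + 9 = 157.
Each receives 2.9 × 157 / 8 = 56.91 from the chores-and-supplies kitty.
Player 5 keeps 35 − 33 = 2, so Player 5's payoff is 2 + 56.91 = 58.91.

58.91 dollars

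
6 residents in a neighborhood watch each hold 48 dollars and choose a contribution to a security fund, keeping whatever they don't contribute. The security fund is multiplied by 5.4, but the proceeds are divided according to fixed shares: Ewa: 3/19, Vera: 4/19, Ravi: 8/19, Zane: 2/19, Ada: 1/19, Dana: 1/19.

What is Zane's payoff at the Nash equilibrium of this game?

102.57 dollars

For player j, contributing a unit is worthwhile iff 5.4 × (j's share) ≥ 1, i.e. iff j's share is at least 0.1852.
The shares above 0.1852 belong to Vera and Ravi, contributing 48 each; the remaining 4 contribute 0. Total contributed: 96.
Zane keeps 48 and receives 5.4 × 96 × 2/19 = 54.57 from the security fund, for a payoff of 102.57.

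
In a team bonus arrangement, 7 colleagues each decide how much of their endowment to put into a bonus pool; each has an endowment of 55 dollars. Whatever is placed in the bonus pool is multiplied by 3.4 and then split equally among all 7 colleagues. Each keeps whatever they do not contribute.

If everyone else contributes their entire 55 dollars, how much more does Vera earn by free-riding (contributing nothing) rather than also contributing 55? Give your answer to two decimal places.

Switching from a contribution of 55 to 0 lets Vera keep an extra 55 dollars, but lowers the bonus pool by 55, which costs Vera their own share of that drop: 3.4/7 × 55 = 26.71.
Net gain = 55 − 26.71 = 28.29. The private return per contributed unit (0.4857) is below 1, so free-riding is indeed the best response regardless of what the others do.

28.29 dollars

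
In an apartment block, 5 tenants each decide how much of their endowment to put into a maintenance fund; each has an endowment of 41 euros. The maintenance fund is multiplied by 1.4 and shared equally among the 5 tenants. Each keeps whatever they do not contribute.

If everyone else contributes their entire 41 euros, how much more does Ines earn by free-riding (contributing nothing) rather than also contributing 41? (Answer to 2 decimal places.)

29.52 euros

Switching from a contribution of 41 to 0 lets Ines keep an extra 41 euros, but lowers the maintenance fund by 41, which costs Ines their own share of that drop: 1.4/5 × 41 = 11.48.
Net gain = 41 − 11.48 = 29.52. The private return per contributed unit (0.2800) is below 1, so free-riding is indeed the best response regardless of what the others do.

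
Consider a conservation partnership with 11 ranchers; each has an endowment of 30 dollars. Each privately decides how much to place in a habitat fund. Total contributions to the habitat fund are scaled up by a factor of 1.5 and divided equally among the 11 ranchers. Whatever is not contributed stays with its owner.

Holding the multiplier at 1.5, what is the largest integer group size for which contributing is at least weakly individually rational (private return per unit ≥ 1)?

1

Private return per unit is 1.5/(group size), which is ≥ 1 whenever the group size is ≤ 1.5.
The largest such integer is 1.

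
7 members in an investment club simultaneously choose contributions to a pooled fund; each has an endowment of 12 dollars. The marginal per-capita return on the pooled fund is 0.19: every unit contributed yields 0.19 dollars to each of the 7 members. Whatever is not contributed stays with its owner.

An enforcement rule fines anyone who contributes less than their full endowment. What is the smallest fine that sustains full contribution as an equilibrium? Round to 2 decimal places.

9.72 dollars

Given the others contribute fully, the best deviation is to contribute 0 (any partial contribution still incurs the fine and gives up units whose private return 0.19 is below 1).
Deviating from 12 to 0 saves 12 dollars but forfeits the deviator's share of the drop in the pooled fund: 0.19 × 12 = 2.28.
So the deviation gain is 12 − 2.28 = 9.72, and the fine must be at least 9.72 dollars to wipe it out.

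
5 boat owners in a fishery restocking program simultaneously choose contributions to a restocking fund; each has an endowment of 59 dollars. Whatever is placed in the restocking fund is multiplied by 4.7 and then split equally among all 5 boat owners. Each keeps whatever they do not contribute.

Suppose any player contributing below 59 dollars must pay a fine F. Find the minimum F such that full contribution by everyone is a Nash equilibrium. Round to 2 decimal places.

3.54 dollars

Given the others contribute fully, the best deviation is to contribute 0 (any partial contribution still incurs the fine and gives up units whose private return 0.9400 is below 1).
Deviating from 59 to 0 saves 59 dollars but forfeits the deviator's share of the drop in the restocking fund: 4.7/5 × 59 = 55.46.
So the deviation gain is 59 − 55.46 = 3.54, and the fine must be at least 3.54 dollars to wipe it out.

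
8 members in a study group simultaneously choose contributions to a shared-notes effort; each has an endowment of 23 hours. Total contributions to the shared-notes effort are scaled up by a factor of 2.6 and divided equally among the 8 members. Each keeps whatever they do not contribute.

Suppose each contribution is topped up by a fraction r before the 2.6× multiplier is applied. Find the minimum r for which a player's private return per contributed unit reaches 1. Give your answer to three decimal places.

2.077

With matching at rate r, one contributed unit becomes (1 + r) in the shared-notes effort and returns 2.6 × (1 + r) / 8 to the contributor.
Setting this equal to 1: 1 + r = 8/2.6 = 3.0769.
So the minimum matching rate is r = 3.0769 − 1 = 2.077.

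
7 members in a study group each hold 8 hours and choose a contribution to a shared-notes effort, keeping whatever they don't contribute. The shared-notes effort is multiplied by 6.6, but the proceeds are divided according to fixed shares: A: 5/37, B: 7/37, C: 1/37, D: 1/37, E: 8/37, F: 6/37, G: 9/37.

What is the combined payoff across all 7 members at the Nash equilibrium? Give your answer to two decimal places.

235.20 hours

Each unit j contributes comes back to j as 6.6 × (j's share), so j prefers to contribute only if that share exceeds 1/6.6 = 0.1515; otherwise keeping the unit dominates.
B, E, F and G are above the threshold, contributing 8 each; the remaining 3 contribute 0. Total contributed: 32.
The shared-notes effort pays out 6.6 × 32 = 211.20 in total (split across the unequal shares, but the aggregate is all that matters for the group sum).
The 3 free-riders keep 8 each, adding 24. Group total = 24 + 211.20 = 235.20.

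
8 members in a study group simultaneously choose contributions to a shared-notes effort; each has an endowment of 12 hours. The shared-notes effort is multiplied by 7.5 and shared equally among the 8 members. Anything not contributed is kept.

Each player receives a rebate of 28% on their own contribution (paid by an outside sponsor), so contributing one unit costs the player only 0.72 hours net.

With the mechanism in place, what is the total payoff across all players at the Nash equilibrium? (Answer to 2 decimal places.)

746.88 hours

The effective private return per unit is now (7.5/8) / 0.72 = 1.3021 > 1, so every player's dominant strategy flips to full contribution.
So the Nash equilibrium is full contribution by all 8; the group earns 8 × (12 × 0.28 + 7.5 × 12) = 746.88.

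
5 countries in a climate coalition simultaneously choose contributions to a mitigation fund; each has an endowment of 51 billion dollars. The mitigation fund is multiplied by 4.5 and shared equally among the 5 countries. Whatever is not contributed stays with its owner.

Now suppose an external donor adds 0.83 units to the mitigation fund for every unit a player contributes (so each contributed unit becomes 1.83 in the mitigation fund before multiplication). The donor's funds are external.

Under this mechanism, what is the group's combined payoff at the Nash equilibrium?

2099.93 billion dollars

With the mechanism, a contributed unit returns 4.5 × 1.83 / 5 = 1.6470 per unit of net cost to the contributor — now above 1 — so contributing fully is weakly dominant for every player.
So the Nash equilibrium is full contribution by all 5; the group earns 4.5 × 1.83 × 255 = 2099.93.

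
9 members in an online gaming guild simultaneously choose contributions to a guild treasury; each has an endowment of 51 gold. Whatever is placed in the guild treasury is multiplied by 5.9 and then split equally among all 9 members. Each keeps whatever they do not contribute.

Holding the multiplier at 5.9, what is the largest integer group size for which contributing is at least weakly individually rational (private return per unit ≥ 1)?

5

Private return per unit is 5.9/(group size), which is ≥ 1 whenever the group size is ≤ 5.9.
The largest such integer is 5.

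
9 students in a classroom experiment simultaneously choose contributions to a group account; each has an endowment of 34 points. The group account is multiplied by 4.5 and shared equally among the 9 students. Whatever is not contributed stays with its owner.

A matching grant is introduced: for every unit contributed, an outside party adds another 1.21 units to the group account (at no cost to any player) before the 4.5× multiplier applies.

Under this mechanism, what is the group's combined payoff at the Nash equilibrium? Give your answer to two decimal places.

3043.17 points

With the mechanism, a contributed unit returns 4.5 × 2.21 / 9 = 1.1050 per unit of net cost to the contributor — now above 1 — so contributing fully is weakly dominant for every player.
At the Nash equilibrium everyone contributes 34. Group total payoff = 4.5 × 2.21 × 306 = 3043.17.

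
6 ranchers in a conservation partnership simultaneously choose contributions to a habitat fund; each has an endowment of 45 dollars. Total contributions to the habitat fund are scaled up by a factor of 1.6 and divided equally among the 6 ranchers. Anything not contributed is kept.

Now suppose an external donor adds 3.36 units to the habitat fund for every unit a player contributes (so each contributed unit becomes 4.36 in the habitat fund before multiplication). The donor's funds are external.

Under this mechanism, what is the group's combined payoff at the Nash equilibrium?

1883.52 dollars

The effective private return per unit is now 1.6 × 4.36 / 6 = 1.1627 > 1, so every player's dominant strategy flips to full contribution.
At the Nash equilibrium everyone contributes 45. Group total payoff = 1.6 × 4.36 × 270 = 1883.52.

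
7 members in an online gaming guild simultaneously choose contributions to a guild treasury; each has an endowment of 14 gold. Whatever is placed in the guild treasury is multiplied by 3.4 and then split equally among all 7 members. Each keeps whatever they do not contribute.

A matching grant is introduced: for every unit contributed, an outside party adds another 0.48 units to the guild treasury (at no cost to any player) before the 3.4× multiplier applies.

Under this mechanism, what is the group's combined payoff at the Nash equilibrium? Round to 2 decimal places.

98.00 gold

The effective private return is 3.4 × 1.48 / 7 = 0.7189, which is still under 1, so the mechanism doesn't change anyone's dominant strategy: zero contribution.
At the Nash equilibrium no one contributes; group total payoff = 7 × 14 = 98.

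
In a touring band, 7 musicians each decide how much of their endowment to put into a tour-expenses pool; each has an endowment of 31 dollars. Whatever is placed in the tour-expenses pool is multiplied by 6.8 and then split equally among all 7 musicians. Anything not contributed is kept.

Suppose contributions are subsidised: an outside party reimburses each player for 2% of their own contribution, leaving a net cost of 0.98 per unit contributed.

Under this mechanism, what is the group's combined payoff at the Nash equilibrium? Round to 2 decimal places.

217.00 dollars

With the mechanism, a contributed unit returns (6.8/7) / 0.98 = 0.9913 per unit of net cost — still below 1 — so contributing 0 remains dominant for every player.
At the Nash equilibrium no one contributes; group total payoff = 7 × 31 = 217.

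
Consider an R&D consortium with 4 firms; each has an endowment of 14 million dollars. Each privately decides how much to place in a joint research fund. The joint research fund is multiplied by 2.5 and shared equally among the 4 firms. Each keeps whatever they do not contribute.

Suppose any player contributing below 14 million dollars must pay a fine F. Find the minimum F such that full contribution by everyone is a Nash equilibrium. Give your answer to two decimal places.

Given the others contribute fully, the best deviation is to contribute 0 (any partial contribution still incurs the fine and gives up units whose private return 0.6250 is below 1).
Deviating from 14 to 0 saves 14 million dollars but forfeits the deviator's share of the drop in the joint research fund: 2.5/4 × 14 = 8.75.
So the deviation gain is 14 − 8.75 = 5.25, and the fine must be at least 5.25 million dollars to wipe it out.

5.25 million dollars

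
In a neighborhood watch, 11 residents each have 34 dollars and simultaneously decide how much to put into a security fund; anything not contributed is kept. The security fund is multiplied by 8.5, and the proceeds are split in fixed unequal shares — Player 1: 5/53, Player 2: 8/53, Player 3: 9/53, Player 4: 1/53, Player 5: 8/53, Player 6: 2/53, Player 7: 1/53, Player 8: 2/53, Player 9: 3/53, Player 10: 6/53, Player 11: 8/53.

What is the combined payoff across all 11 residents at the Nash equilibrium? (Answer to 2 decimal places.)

1394.00 dollars

Player j's private return per contributed unit is 8.5 × (j's share). Contributing is weakly dominant for j when that share is at least 1/8.5 = 0.1176, and contributing 0 is dominant otherwise.
The shares above 0.1176 belong to Player 2, Player 3, Player 5 and Player 11, contributing 34 each; the remaining 7 contribute 0. Total contributed: 136.
The security fund pays out 8.5 × 136 = 1156.00 in total (split across the unequal shares, but the aggregate is all that matters for the group sum).
The 7 free-riders keep 34 each, adding 238. Group total = 238 + 1156.00 = 1394.00.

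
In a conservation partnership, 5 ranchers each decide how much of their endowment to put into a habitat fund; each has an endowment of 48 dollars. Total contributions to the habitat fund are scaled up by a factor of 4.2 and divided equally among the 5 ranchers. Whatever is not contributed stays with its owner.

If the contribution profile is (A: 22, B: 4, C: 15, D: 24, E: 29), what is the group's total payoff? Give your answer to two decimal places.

540.80 dollars

Total contributed: 22 + 4 + 15 + 24 + 29 = 94; total kept: 5 × 48 − 94 = 146.
The habitat fund pays out 4.2 × 94 = 394.80 in aggregate.
Group total = 146 + 394.80 = 540.80.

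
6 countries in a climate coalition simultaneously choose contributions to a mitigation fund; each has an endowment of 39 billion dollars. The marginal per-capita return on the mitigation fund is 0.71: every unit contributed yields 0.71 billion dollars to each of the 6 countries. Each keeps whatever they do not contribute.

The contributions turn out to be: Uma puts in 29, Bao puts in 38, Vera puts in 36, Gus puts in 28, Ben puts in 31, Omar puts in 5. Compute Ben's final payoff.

126.57 billion dollars

Total contributed: 29 + 38 + 36 + 28 + 31 + 5 = 167.
Each receives 0.71 × 167 = 118.57 from the mitigation fund.
Ben keeps 39 − 31 = 8, so Ben's payoff is 8 + 118.57 = 126.57.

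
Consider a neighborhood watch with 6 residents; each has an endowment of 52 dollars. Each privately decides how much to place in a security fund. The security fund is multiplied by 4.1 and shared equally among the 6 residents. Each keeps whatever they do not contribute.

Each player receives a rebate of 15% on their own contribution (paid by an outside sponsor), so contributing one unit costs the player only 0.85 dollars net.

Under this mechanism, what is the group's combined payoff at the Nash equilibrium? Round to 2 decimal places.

312.00 dollars

The effective private return is (4.1/6) / 0.85 = 0.8039, which is still under 1, so the mechanism doesn't change anyone's dominant strategy: zero contribution.
Everyone keeps their endowment and the group total is 6 × 52 = 312.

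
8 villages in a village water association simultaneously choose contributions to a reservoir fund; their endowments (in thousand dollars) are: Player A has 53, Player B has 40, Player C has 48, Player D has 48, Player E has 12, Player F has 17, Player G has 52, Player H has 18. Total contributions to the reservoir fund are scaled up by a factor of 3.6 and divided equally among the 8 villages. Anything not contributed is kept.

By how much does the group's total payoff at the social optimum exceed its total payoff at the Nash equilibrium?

748.80 thousand dollars

The private return per contributed unit is 3.6/8 = 0.4500 < 1 for every player regardless of endowment, so the Nash equilibrium is zero contribution and the group total is Σ E_j = 53 + 40 + 48 + 48 + 12 + 17 + 52 + 18 = 288.
Each contributed unit returns 3.600 to the group, so the social optimum is full contribution by everyone: group total = 3.600 × 288 = 1036.80.
Efficiency loss = (3.600 − 1) × 288 = 748.80.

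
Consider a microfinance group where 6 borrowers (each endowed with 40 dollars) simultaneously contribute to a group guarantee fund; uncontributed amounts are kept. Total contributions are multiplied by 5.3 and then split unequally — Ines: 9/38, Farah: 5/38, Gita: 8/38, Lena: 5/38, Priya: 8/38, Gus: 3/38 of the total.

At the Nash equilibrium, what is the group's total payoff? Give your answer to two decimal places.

For player j, contributing a unit is worthwhile iff 5.3 × (j's share) ≥ 1, i.e. iff j's share is at least 0.1887.
Ines, Gita and Priya clear that bar, contributing 40 each; the remaining 3 contribute 0. Total contributed: 120.
The group guarantee fund pays out 5.3 × 120 = 636.00 in total (split across the unequal shares, but the aggregate is all that matters for the group sum).
The 3 free-riders keep 40 each, adding 120. Group total = 120 + 636.00 = 756.00.

756.00 dollars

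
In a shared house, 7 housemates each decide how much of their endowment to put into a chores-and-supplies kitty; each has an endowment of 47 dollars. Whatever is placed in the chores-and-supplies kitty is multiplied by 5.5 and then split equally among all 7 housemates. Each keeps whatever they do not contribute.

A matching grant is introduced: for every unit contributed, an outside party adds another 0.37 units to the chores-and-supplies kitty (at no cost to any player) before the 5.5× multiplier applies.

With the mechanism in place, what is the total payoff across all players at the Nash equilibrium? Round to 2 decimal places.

2479.02 dollars

With the mechanism, a contributed unit returns 5.5 × 1.37 / 7 = 1.0764 per unit of net cost to the contributor — now above 1 — so contributing fully is weakly dominant for every player.
At the Nash equilibrium everyone contributes 47. Group total payoff = 5.5 × 1.37 × 329 = 2479.02.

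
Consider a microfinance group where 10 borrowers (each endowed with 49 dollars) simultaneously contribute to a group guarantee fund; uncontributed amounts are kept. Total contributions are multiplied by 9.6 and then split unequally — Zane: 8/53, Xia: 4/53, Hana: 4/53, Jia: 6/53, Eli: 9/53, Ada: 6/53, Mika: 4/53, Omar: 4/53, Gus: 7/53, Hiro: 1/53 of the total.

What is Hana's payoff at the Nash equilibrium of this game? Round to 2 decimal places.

226.51 dollars

For player j, contributing a unit is worthwhile iff 9.6 × (j's share) ≥ 1, i.e. iff j's share is at least 0.1042.
Zane, Jia, Eli, Ada and Gus clear that bar, contributing 49 each; the remaining 5 contribute 0. Total contributed: 245.
Hana keeps 49 and receives 9.6 × 245 × 4/53 = 177.51 from the group guarantee fund, for a payoff of 226.51.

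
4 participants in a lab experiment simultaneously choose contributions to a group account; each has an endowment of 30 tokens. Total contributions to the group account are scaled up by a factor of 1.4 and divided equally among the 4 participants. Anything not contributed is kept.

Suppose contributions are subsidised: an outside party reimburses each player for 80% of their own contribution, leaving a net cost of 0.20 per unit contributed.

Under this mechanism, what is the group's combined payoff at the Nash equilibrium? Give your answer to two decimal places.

264.00 tokens

The effective private return per unit is now (1.4/4) / 0.20 = 1.7500 > 1, so every player's dominant strategy flips to full contribution.
At the Nash equilibrium everyone contributes 30. Group total payoff = 4 × (30 × 0.80 + 1.4 × 30) = 264.00.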